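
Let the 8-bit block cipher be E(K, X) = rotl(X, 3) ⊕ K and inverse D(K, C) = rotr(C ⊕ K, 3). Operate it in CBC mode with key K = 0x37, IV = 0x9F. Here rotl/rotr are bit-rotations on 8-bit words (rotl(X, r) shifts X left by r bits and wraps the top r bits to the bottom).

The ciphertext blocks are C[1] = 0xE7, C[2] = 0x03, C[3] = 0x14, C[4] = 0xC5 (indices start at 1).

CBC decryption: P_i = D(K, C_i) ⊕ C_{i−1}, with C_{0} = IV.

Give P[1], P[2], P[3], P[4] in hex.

P[1] = 0x85, P[2] = 0x61, P[3] = 0x67, P[4] = 0x4A

P[1]: D(K, 0xE7) = 0x1A; 0x1A ⊕ 0x9F = 0x85.
P[2]: D(K, 0x03) = 0x86; 0x86 ⊕ 0xE7 = 0x61.
P[3]: D(K, 0x14) = 0x64; 0x64 ⊕ 0x03 = 0x67.
P[4]: D(K, 0xC5) = 0x5E; 0x5E ⊕ 0x14 = 0x4A.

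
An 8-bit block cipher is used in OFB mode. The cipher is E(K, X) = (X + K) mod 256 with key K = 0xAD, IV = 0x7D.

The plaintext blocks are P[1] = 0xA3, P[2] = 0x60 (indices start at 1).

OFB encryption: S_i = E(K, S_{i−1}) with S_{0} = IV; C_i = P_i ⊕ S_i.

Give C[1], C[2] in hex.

C[1] = 0x89, C[2] = 0xB7

C[1]: S = E(K, 0x7D) = 0x2A; 0xA3 ⊕ 0x2A = 0x89.
C[2]: S = E(K, 0x2A) = 0xD7; 0x60 ⊕ 0xD7 = 0xB7.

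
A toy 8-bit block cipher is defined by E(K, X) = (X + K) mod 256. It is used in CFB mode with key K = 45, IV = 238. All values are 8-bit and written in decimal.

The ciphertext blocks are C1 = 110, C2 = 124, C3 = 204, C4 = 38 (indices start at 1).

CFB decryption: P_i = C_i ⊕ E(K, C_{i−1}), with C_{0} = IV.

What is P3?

P3 = 101

P3: E(K, 124) = 169; 204 ⊕ 169 = 101.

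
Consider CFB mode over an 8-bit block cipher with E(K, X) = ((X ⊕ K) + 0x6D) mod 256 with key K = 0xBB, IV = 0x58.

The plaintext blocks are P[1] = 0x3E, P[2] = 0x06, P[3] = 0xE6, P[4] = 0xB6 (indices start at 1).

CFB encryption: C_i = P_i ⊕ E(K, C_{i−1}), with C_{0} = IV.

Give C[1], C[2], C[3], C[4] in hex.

C[1]: E(K, 0x58) = 0x50; 0x3E ⊕ 0x50 = 0x6E.
C[2]: E(K, 0x6E) = 0x42; 0x06 ⊕ 0x42 = 0x44.
C[3]: E(K, 0x44) = 0x6C; 0xE6 ⊕ 0x6C = 0x8A.
C[4]: E(K, 0x8A) = 0x9E; 0xB6 ⊕ 0x9E = 0x28.

C[1] = 0x6E, C[2] = 0x44, C[3] = 0x8A, C[4] = 0x28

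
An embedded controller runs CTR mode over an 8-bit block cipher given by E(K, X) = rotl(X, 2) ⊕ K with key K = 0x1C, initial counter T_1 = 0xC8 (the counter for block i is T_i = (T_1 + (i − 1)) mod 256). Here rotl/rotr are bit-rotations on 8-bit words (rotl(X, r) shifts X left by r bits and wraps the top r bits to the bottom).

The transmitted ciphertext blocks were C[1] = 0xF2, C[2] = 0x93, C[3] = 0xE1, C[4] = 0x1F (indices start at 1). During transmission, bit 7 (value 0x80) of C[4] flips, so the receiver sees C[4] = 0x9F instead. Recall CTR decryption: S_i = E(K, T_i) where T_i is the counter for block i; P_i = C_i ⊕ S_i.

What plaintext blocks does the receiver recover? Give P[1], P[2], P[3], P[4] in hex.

P[1] = 0xCD, P[2] = 0xA8, P[3] = 0xD6, P[4] = 0xAC

Only C[4] changed, to 0x9F. In CTR, a change in C_i flips the same bit in P_i only; the keystream is unaffected. Decrypting the received ciphertext:
P[1]: T = 0xC8, S = E(K, T) = 0x3F; 0xF2 ⊕ 0x3F = 0xCD.
P[2]: T = 0xC9, S = E(K, T) = 0x3B; 0x93 ⊕ 0x3B = 0xA8.
P[3]: T = 0xCA, S = E(K, T) = 0x37; 0xE1 ⊕ 0x37 = 0xD6.
P[4]: T = 0xCB, S = E(K, T) = 0x33; 0x9F ⊕ 0x33 = 0xAC.
Blocks that differ from the original plaintext: P[4].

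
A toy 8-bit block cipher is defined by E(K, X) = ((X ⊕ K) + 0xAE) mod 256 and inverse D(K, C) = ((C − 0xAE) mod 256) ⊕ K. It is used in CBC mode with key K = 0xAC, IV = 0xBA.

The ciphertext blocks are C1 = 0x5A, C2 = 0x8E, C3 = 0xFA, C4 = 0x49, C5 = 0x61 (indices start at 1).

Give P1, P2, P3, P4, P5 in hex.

CBC decryption: P_i = D(K, C_i) ⊕ C_{i−1}, with C_{0} = IV.
P1: D(K, 0x5A) = 0x00; 0x00 ⊕ 0xBA = 0xBA.
P2: D(K, 0x8E) = 0x4C; 0x4C ⊕ 0x5A = 0x16.
P3: D(K, 0xFA) = 0xE0; 0xE0 ⊕ 0x8E = 0x6E.
P4: D(K, 0x49) = 0x37; 0x37 ⊕ 0xFA = 0xCD.
P5: D(K, 0x61) = 0x1F; 0x1F ⊕ 0x49 = 0x56.

P1 = 0xBA, P2 = 0x16, P3 = 0x6E, P4 = 0xCD, P5 = 0x56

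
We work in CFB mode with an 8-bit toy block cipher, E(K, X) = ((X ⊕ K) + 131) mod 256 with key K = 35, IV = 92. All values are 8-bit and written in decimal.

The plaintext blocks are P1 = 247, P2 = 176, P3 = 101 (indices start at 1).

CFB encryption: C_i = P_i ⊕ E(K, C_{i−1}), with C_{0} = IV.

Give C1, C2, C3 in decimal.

C1 = 245, C2 = 233, C3 = 40

C1: E(K, 92) = 2; 247 ⊕ 2 = 245.
C2: E(K, 245) = 89; 176 ⊕ 89 = 233.
C3: E(K, 233) = 77; 101 ⊕ 77 = 40.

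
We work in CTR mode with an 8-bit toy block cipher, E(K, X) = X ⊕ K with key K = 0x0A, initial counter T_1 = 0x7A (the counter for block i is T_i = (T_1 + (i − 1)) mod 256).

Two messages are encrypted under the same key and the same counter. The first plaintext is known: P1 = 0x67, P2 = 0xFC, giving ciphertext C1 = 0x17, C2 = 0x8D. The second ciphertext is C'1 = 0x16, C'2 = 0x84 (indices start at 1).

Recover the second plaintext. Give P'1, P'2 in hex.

In CTR with a reused counter, both messages share the same keystream S_i, so C_i ⊕ C'_i = P_i ⊕ P'_i and thus P'_i = P_i ⊕ C_i ⊕ C'_i.
P'1: 0x67 ⊕ 0x17 ⊕ 0x16 = 0x66.
P'2: 0xFC ⊕ 0x8D ⊕ 0x84 = 0xF5.

P'1 = 0x66, P'2 = 0xF5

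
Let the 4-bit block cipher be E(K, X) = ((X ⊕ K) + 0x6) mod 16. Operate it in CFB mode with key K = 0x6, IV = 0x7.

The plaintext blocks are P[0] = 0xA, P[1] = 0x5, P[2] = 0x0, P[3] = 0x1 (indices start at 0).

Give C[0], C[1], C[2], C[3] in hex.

C[0] = 0xD, C[1] = 0x4, C[2] = 0x8, C[3] = 0x5

CFB encryption: C_i = P_i ⊕ E(K, C_{i−1}), with C_{−1} = IV.
C[0]: E(K, 0x7) = 0x7; 0xA ⊕ 0x7 = 0xD.
C[1]: E(K, 0xD) = 0x1; 0x5 ⊕ 0x1 = 0x4.
C[2]: E(K, 0x4) = 0x8; 0x0 ⊕ 0x8 = 0x8.
C[3]: E(K, 0x8) = 0x4; 0x1 ⊕ 0x4 = 0x5.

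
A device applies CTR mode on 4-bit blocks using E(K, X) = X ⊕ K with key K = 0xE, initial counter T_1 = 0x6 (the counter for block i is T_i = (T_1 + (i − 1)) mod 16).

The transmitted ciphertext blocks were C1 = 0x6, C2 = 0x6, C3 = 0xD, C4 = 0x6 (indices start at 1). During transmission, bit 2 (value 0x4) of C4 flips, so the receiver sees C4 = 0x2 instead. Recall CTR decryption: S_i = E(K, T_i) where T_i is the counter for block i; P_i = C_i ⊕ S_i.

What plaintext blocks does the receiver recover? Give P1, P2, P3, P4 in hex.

P1 = 0xE, P2 = 0xF, P3 = 0xB, P4 = 0x5

Only C4 changed, to 0x2. In CTR, a change in C_i flips the same bit in P_i only; the keystream is unaffected. Decrypting the received ciphertext:
P1: T = 0x6, S = E(K, T) = 0x8; 0x6 ⊕ 0x8 = 0xE.
P2: T = 0x7, S = E(K, T) = 0x9; 0x6 ⊕ 0x9 = 0xF.
P3: T = 0x8, S = E(K, T) = 0x6; 0xD ⊕ 0x6 = 0xB.
P4: T = 0x9, S = E(K, T) = 0x7; 0x2 ⊕ 0x7 = 0x5.
Blocks that differ from the original plaintext: P4.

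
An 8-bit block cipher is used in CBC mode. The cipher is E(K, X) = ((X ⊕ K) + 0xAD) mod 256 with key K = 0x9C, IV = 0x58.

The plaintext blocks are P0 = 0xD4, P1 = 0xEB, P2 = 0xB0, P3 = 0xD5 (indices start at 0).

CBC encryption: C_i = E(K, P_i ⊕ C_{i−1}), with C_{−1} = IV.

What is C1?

C0: P0 ⊕ 0x58 = 0x8C; E(K, 0x8C) = 0xBD.
C1: P1 ⊕ 0xBD = 0x56; E(K, 0x56) = 0x77.

C1 = 0x77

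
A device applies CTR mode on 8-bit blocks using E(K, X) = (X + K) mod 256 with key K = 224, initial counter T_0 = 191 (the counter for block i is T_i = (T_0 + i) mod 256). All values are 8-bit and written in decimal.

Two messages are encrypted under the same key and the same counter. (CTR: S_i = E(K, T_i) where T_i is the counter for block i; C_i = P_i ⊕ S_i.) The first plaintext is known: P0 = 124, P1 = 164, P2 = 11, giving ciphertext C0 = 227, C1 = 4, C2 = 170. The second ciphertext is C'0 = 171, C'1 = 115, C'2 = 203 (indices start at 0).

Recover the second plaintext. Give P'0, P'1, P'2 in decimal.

P'0 = 52, P'1 = 211, P'2 = 106

In CTR with a reused counter, both messages share the same keystream S_i, so C_i ⊕ C'_i = P_i ⊕ P'_i and thus P'_i = P_i ⊕ C_i ⊕ C'_i.
P'0: 124 ⊕ 227 ⊕ 171 = 52.
P'1: 164 ⊕ 4 ⊕ 115 = 211.
P'2: 11 ⊕ 170 ⊕ 203 = 106.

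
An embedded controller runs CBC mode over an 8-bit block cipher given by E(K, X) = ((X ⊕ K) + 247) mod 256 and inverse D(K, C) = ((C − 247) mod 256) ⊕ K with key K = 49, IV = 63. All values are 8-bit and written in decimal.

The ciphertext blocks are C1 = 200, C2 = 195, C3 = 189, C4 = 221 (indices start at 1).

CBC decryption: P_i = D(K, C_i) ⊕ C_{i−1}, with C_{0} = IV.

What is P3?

P3 = 52

P3: D(K, 189) = 247; 247 ⊕ 195 = 52.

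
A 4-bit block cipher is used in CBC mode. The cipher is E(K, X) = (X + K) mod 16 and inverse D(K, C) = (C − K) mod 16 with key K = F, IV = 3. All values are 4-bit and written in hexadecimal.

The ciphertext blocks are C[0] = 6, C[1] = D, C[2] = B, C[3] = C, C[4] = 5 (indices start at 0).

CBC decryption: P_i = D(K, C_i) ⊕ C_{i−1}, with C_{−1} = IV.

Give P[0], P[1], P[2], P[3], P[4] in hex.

P[0] = 4, P[1] = 8, P[2] = 1, P[3] = 6, P[4] = A

P[0]: D(K, 6) = 7; 7 ⊕ 3 = 4.
P[1]: D(K, D) = E; E ⊕ 6 = 8.
P[2]: D(K, B) = C; C ⊕ D = 1.
P[3]: D(K, C) = D; D ⊕ B = 6.
P[4]: D(K, 5) = 6; 6 ⊕ C = A.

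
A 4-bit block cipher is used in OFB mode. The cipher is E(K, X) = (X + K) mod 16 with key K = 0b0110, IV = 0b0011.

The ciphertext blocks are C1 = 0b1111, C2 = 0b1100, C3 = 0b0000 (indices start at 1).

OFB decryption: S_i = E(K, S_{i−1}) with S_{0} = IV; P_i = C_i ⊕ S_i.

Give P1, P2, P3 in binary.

P1: S = E(K, 0b0011) = 0b1001; 0b1111 ⊕ 0b1001 = 0b0110.
P2: S = E(K, 0b1001) = 0b1111; 0b1100 ⊕ 0b1111 = 0b0011.
P3: S = E(K, 0b1111) = 0b0101; 0b0000 ⊕ 0b0101 = 0b0101.

P1 = 0b0110, P2 = 0b0011, P3 = 0b0101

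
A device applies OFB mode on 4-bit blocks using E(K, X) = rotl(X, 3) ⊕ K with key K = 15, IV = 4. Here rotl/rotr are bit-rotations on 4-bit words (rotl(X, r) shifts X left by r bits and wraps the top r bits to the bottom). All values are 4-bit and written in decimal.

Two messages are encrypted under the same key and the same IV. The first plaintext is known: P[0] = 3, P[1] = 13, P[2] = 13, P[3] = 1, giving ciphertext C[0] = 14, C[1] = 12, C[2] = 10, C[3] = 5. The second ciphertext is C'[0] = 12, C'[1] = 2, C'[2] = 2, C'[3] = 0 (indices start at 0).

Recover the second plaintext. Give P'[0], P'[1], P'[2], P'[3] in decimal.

In OFB with a reused IV, both messages share the same keystream S_i, so C_i ⊕ C'_i = P_i ⊕ P'_i and thus P'_i = P_i ⊕ C_i ⊕ C'_i.
P'[0]: 3 ⊕ 14 ⊕ 12 = 1.
P'[1]: 13 ⊕ 12 ⊕ 2 = 3.
P'[2]: 13 ⊕ 10 ⊕ 2 = 5.
P'[3]: 1 ⊕ 5 ⊕ 0 = 4.

P'[0] = 1, P'[1] = 3, P'[2] = 5, P'[3] = 4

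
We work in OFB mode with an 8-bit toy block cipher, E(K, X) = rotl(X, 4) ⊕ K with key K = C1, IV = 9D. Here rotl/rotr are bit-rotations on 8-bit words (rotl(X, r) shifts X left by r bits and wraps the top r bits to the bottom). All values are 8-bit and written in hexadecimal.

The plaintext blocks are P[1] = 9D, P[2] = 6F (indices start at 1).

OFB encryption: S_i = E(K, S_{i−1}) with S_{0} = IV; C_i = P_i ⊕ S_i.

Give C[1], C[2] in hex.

C[1]: S = E(K, 9D) = 18; 9D ⊕ 18 = 85.
C[2]: S = E(K, 18) = 40; 6F ⊕ 40 = 2F.

C[1] = 85, C[2] = 2F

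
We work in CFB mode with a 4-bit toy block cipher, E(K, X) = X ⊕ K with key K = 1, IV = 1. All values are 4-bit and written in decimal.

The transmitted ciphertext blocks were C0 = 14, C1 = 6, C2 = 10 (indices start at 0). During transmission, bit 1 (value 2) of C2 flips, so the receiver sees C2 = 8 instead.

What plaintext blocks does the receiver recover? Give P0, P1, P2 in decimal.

P0 = 14, P1 = 9, P2 = 15

CFB decryption: P_i = C_i ⊕ E(K, C_{i−1}), with C_{−1} = IV.
Only C2 changed, to 8. In CFB, a change in C_i flips the same bit in P_i and garbles P_{i+1}. Decrypting the received ciphertext:
P0: E(K, 1) = 0; 14 ⊕ 0 = 14.
P1: E(K, 14) = 15; 6 ⊕ 15 = 9.
P2: E(K, 6) = 7; 8 ⊕ 7 = 15.
Blocks that differ from the original plaintext: P2.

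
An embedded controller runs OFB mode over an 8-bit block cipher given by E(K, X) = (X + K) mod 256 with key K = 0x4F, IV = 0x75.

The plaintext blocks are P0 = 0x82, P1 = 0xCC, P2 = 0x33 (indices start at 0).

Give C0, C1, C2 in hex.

OFB encryption: S_i = E(K, S_{i−1}) with S_{−1} = IV; C_i = P_i ⊕ S_i.
C0: S = E(K, 0x75) = 0xC4; 0x82 ⊕ 0xC4 = 0x46.
C1: S = E(K, 0xC4) = 0x13; 0xCC ⊕ 0x13 = 0xDF.
C2: S = E(K, 0x13) = 0x62; 0x33 ⊕ 0x62 = 0x51.

C0 = 0x46, C1 = 0xDF, C2 = 0x51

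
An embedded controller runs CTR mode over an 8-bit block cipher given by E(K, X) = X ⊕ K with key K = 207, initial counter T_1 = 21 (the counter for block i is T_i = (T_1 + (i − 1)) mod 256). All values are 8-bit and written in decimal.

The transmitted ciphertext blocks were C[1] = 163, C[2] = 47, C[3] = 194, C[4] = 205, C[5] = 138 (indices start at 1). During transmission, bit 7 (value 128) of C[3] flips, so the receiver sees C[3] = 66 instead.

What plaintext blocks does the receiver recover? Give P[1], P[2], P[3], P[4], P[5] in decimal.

CTR decryption: S_i = E(K, T_i) where T_i is the counter for block i; P_i = C_i ⊕ S_i.
Only C[3] changed, to 66. In CTR, a change in C_i flips the same bit in P_i only; the keystream is unaffected. Decrypting the received ciphertext:
P[1]: T = 21, S = E(K, T) = 218; 163 ⊕ 218 = 121.
P[2]: T = 22, S = E(K, T) = 217; 47 ⊕ 217 = 246.
P[3]: T = 23, S = E(K, T) = 216; 66 ⊕ 216 = 154.
P[4]: T = 24, S = E(K, T) = 215; 205 ⊕ 215 = 26.
P[5]: T = 25, S = E(K, T) = 214; 138 ⊕ 214 = 92.
Blocks that differ from the original plaintext: P[3].

P[1] = 121, P[2] = 246, P[3] = 154, P[4] = 26, P[5] = 92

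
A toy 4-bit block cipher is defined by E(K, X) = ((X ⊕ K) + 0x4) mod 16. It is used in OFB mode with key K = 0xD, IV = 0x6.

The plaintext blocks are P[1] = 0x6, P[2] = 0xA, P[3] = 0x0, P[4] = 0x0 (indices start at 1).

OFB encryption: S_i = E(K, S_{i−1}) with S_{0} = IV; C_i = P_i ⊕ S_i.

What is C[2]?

C[2] = 0xC

C[1]: S = E(K, 0x6) = 0xF; 0x6 ⊕ 0xF = 0x9.
C[2]: S = E(K, 0xF) = 0x6; 0xA ⊕ 0x6 = 0xC.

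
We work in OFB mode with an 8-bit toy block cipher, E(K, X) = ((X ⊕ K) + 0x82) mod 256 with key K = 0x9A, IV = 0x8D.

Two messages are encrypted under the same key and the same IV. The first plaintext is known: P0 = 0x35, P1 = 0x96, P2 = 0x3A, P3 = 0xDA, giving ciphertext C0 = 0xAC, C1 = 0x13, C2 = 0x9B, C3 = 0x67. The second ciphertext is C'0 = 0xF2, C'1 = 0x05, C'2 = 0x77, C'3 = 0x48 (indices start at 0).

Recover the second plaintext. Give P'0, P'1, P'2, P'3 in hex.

P'0 = 0x6B, P'1 = 0x80, P'2 = 0xD6, P'3 = 0xF5

In OFB with a reused IV, both messages share the same keystream S_i, so C_i ⊕ C'_i = P_i ⊕ P'_i and thus P'_i = P_i ⊕ C_i ⊕ C'_i.
P'0: 0x35 ⊕ 0xAC ⊕ 0xF2 = 0x6B.
P'1: 0x96 ⊕ 0x13 ⊕ 0x05 = 0x80.
P'2: 0x3A ⊕ 0x9B ⊕ 0x77 = 0xD6.
P'3: 0xDA ⊕ 0x67 ⊕ 0x48 = 0xF5.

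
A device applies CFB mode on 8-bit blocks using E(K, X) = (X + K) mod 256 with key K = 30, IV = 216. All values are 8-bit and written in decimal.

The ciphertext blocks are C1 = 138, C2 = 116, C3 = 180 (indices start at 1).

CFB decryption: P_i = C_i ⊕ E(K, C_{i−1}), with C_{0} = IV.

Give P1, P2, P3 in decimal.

P1 = 124, P2 = 220, P3 = 38

P1: E(K, 216) = 246; 138 ⊕ 246 = 124.
P2: E(K, 138) = 168; 116 ⊕ 168 = 220.
P3: E(K, 116) = 146; 180 ⊕ 146 = 38.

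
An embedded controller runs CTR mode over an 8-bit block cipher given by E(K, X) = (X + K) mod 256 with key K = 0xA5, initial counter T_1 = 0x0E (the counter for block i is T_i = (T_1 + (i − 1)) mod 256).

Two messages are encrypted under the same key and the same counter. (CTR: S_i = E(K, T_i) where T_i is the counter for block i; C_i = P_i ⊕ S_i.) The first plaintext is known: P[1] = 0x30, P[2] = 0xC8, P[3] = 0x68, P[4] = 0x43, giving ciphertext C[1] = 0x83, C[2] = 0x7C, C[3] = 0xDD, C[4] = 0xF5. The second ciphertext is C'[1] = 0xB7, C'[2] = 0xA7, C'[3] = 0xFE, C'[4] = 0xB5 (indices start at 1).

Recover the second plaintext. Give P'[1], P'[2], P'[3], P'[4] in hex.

In CTR with a reused counter, both messages share the same keystream S_i, so C_i ⊕ C'_i = P_i ⊕ P'_i and thus P'_i = P_i ⊕ C_i ⊕ C'_i.
P'[1]: 0x30 ⊕ 0x83 ⊕ 0xB7 = 0x04.
P'[2]: 0xC8 ⊕ 0x7C ⊕ 0xA7 = 0x13.
P'[3]: 0x68 ⊕ 0xDD ⊕ 0xFE = 0x4B.
P'[4]: 0x43 ⊕ 0xF5 ⊕ 0xB5 = 0x03.

P'[1] = 0x04, P'[2] = 0x13, P'[3] = 0x4B, P'[4] = 0x03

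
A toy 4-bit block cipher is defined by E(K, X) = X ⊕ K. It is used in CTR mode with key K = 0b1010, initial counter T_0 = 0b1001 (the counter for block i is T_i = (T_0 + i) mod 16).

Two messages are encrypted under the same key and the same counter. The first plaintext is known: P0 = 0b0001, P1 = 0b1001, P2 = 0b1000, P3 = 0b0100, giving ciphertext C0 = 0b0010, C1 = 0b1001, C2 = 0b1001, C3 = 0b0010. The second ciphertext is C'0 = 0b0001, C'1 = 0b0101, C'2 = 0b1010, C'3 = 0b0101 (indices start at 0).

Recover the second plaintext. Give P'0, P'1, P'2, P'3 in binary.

In CTR with a reused counter, both messages share the same keystream S_i, so C_i ⊕ C'_i = P_i ⊕ P'_i and thus P'_i = P_i ⊕ C_i ⊕ C'_i.
P'0: 0b0001 ⊕ 0b0010 ⊕ 0b0001 = 0b0010.
P'1: 0b1001 ⊕ 0b1001 ⊕ 0b0101 = 0b0101.
P'2: 0b1000 ⊕ 0b1001 ⊕ 0b1010 = 0b1011.
P'3: 0b0100 ⊕ 0b0010 ⊕ 0b0101 = 0b0011.

P'0 = 0b0010, P'1 = 0b0101, P'2 = 0b1011, P'3 = 0b0011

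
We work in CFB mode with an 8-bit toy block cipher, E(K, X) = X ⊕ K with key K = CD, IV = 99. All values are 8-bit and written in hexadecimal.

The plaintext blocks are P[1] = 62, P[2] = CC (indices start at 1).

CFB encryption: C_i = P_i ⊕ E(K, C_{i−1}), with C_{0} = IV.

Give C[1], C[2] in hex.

C[1]: E(K, 99) = 54; 62 ⊕ 54 = 36.
C[2]: E(K, 36) = FB; CC ⊕ FB = 37.

C[1] = 36, C[2] = 37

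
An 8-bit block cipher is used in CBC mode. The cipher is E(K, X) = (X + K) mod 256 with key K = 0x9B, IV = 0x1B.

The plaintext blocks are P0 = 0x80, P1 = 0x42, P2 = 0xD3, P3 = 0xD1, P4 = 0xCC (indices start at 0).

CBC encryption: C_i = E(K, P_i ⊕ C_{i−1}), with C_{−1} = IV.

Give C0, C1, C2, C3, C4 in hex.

C0 = 0x36, C1 = 0x0F, C2 = 0x77, C3 = 0x41, C4 = 0x28

C0: P0 ⊕ 0x1B = 0x9B; E(K, 0x9B) = 0x36.
C1: P1 ⊕ 0x36 = 0x74; E(K, 0x74) = 0x0F.
C2: P2 ⊕ 0x0F = 0xDC; E(K, 0xDC) = 0x77.
C3: P3 ⊕ 0x77 = 0xA6; E(K, 0xA6) = 0x41.
C4: P4 ⊕ 0x41 = 0x8D; E(K, 0x8D) = 0x28.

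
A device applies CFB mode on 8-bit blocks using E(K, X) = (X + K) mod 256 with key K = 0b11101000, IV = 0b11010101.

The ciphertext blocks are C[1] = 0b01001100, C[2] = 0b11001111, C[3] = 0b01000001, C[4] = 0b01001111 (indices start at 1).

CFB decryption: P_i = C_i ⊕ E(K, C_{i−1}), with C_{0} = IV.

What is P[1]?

P[1] = 0b11110001

P[1]: E(K, 0b11010101) = 0b10111101; 0b01001100 ⊕ 0b10111101 = 0b11110001.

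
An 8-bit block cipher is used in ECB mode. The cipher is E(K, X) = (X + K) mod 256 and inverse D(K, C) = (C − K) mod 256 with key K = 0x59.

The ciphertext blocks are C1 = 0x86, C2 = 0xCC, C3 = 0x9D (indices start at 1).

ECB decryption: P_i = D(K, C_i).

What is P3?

P3: D(K, 0x9D) = 0x44.

P3 = 0x44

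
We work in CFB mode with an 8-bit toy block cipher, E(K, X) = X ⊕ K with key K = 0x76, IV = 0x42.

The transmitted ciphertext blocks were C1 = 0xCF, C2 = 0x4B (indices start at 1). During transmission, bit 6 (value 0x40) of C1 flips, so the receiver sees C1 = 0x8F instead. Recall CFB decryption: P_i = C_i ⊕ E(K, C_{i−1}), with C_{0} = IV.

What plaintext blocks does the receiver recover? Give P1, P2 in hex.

P1 = 0xBB, P2 = 0xB2

Only C1 changed, to 0x8F. In CFB, a change in C_i flips the same bit in P_i and garbles P_{i+1}. Decrypting the received ciphertext:
P1: E(K, 0x42) = 0x34; 0x8F ⊕ 0x34 = 0xBB.
P2: E(K, 0x8F) = 0xF9; 0x4B ⊕ 0xF9 = 0xB2.
Blocks that differ from the original plaintext: P1, P2.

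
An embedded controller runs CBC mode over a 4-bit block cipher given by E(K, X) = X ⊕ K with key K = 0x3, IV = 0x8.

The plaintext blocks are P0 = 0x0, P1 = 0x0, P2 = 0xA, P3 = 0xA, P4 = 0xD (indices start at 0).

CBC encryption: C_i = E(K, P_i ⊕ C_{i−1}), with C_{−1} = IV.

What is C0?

C0: P0 ⊕ 0x8 = 0x8; E(K, 0x8) = 0xB.

C0 = 0xB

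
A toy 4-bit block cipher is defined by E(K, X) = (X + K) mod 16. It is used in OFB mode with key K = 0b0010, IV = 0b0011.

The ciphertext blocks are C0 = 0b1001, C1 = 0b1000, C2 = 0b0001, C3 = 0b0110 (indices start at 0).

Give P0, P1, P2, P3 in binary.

OFB decryption: S_i = E(K, S_{i−1}) with S_{−1} = IV; P_i = C_i ⊕ S_i.
P0: S = E(K, 0b0011) = 0b0101; 0b1001 ⊕ 0b0101 = 0b1100.
P1: S = E(K, 0b0101) = 0b0111; 0b1000 ⊕ 0b0111 = 0b1111.
P2: S = E(K, 0b0111) = 0b1001; 0b0001 ⊕ 0b1001 = 0b1000.
P3: S = E(K, 0b1001) = 0b1011; 0b0110 ⊕ 0b1011 = 0b1101.

P0 = 0b1100, P1 = 0b1111, P2 = 0b1000, P3 = 0b1101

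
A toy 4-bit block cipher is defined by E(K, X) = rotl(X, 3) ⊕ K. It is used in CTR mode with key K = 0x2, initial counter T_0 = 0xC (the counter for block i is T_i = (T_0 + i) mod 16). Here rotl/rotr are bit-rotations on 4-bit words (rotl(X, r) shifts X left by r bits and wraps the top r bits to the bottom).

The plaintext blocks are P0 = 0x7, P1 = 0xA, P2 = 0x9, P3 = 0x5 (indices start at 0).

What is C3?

CTR encryption: S_i = E(K, T_i) where T_i is the counter for block i; C_i = P_i ⊕ S_i.
C0: T = 0xC, S = E(K, T) = 0x4; 0x7 ⊕ 0x4 = 0x3.
C1: T = 0xD, S = E(K, T) = 0xC; 0xA ⊕ 0xC = 0x6.
C2: T = 0xE, S = E(K, T) = 0x5; 0x9 ⊕ 0x5 = 0xC.
C3: T = 0xF, S = E(K, T) = 0xD; 0x5 ⊕ 0xD = 0x8.

C3 = 0x8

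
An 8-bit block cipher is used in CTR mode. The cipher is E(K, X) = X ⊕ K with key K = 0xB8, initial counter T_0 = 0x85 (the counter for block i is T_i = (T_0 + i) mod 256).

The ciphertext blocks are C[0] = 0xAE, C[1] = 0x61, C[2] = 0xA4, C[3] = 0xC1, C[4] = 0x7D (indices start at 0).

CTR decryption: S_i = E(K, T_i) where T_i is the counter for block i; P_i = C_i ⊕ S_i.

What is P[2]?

P[2] = 0x9B

P[2]: T = 0x87, S = E(K, T) = 0x3F; 0xA4 ⊕ 0x3F = 0x9B.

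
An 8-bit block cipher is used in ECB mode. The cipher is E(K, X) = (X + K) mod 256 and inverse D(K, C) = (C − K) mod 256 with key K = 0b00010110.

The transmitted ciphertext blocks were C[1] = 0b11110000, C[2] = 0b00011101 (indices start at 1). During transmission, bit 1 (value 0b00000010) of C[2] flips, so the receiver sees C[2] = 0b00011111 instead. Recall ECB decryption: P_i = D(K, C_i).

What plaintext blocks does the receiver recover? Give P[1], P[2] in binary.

Only C[2] changed, to 0b00011111. In ECB, a change in C_i affects only P_i. Decrypting the received ciphertext:
P[1]: D(K, 0b11110000) = 0b11011010.
P[2]: D(K, 0b00011111) = 0b00001001.
Blocks that differ from the original plaintext: P[2].

P[1] = 0b11011010, P[2] = 0b00001001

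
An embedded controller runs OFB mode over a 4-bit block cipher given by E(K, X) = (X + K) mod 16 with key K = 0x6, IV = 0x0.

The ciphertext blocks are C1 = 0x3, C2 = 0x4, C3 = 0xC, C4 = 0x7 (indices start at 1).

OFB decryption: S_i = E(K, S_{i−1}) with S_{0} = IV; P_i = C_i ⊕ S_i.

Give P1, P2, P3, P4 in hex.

P1: S = E(K, 0x0) = 0x6; 0x3 ⊕ 0x6 = 0x5.
P2: S = E(K, 0x6) = 0xC; 0x4 ⊕ 0xC = 0x8.
P3: S = E(K, 0xC) = 0x2; 0xC ⊕ 0x2 = 0xE.
P4: S = E(K, 0x2) = 0x8; 0x7 ⊕ 0x8 = 0xF.

P1 = 0x5, P2 = 0x8, P3 = 0xE, P4 = 0xF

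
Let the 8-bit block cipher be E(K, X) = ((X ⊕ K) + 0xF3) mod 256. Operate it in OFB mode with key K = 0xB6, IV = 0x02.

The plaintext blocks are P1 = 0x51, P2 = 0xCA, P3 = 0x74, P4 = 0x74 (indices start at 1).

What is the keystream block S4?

OFB encryption: S_i = E(K, S_{i−1}) with S_{0} = IV; C_i = P_i ⊕ S_i.
C1: S = E(K, 0x02) = 0xA7; 0x51 ⊕ 0xA7 = 0xF6.
C2: S = E(K, 0xA7) = 0x04; 0xCA ⊕ 0x04 = 0xCE.
C3: S = E(K, 0x04) = 0xA5; 0x74 ⊕ 0xA5 = 0xD1.
C4: S = E(K, 0xA5) = 0x06; 0x74 ⊕ 0x06 = 0x72.
So S4 = 0x06.

0x06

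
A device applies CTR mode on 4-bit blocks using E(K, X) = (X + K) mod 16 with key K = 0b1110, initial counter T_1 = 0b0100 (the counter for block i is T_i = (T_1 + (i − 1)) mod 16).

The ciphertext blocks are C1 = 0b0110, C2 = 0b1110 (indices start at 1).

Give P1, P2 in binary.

P1 = 0b0100, P2 = 0b1101

CTR decryption: S_i = E(K, T_i) where T_i is the counter for block i; P_i = C_i ⊕ S_i.
P1: T = 0b0100, S = E(K, T) = 0b0010; 0b0110 ⊕ 0b0010 = 0b0100.
P2: T = 0b0101, S = E(K, T) = 0b0011; 0b1110 ⊕ 0b0011 = 0b1101.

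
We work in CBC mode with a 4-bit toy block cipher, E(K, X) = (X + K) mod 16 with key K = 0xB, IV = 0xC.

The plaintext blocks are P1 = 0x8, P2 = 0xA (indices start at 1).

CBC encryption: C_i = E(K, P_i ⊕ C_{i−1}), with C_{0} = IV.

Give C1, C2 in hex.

C1 = 0xF, C2 = 0x0

C1: P1 ⊕ 0xC = 0x4; E(K, 0x4) = 0xF.
C2: P2 ⊕ 0xF = 0x5; E(K, 0x5) = 0x0.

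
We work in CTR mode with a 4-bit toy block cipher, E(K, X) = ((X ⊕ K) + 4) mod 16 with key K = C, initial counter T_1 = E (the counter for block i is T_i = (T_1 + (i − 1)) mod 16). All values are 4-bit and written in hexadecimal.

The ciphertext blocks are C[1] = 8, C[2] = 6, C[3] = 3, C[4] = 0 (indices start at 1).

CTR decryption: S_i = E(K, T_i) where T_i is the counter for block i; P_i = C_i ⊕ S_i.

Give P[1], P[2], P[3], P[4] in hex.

P[1]: T = E, S = E(K, T) = 6; 8 ⊕ 6 = E.
P[2]: T = F, S = E(K, T) = 7; 6 ⊕ 7 = 1.
P[3]: T = 0, S = E(K, T) = 0; 3 ⊕ 0 = 3.
P[4]: T = 1, S = E(K, T) = 1; 0 ⊕ 1 = 1.

P[1] = E, P[2] = 1, P[3] = 3, P[4] = 1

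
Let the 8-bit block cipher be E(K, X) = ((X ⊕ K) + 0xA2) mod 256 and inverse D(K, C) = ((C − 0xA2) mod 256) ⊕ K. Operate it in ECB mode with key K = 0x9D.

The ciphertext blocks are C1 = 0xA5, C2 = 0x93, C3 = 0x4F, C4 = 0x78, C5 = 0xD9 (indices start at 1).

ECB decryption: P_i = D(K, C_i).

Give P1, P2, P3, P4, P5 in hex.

P1 = 0x9E, P2 = 0x6C, P3 = 0x30, P4 = 0x4B, P5 = 0xAA

P1: D(K, 0xA5) = 0x9E.
P2: D(K, 0x93) = 0x6C.
P3: D(K, 0x4F) = 0x30.
P4: D(K, 0x78) = 0x4B.
P5: D(K, 0xD9) = 0xAA.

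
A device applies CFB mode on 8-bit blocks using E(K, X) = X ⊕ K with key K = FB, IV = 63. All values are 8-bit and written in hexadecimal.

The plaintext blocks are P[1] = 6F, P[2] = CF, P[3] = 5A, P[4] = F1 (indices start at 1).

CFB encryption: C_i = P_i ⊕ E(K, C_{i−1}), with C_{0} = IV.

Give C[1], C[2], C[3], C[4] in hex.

C[1] = F7, C[2] = C3, C[3] = 62, C[4] = 68

C[1]: E(K, 63) = 98; 6F ⊕ 98 = F7.
C[2]: E(K, F7) = 0C; CF ⊕ 0C = C3.
C[3]: E(K, C3) = 38; 5A ⊕ 38 = 62.
C[4]: E(K, 62) = 99; F1 ⊕ 99 = 68.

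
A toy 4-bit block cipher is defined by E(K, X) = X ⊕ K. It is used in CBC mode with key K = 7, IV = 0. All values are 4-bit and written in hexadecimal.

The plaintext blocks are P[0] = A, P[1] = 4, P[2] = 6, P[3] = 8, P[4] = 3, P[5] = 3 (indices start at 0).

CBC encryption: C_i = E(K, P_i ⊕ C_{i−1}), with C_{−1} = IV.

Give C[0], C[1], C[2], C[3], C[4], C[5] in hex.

C[0]: P[0] ⊕ 0 = A; E(K, A) = D.
C[1]: P[1] ⊕ D = 9; E(K, 9) = E.
C[2]: P[2] ⊕ E = 8; E(K, 8) = F.
C[3]: P[3] ⊕ F = 7; E(K, 7) = 0.
C[4]: P[4] ⊕ 0 = 3; E(K, 3) = 4.
C[5]: P[5] ⊕ 4 = 7; E(K, 7) = 0.

C[0] = D, C[1] = E, C[2] = F, C[3] = 0, C[4] = 4, C[5] = 0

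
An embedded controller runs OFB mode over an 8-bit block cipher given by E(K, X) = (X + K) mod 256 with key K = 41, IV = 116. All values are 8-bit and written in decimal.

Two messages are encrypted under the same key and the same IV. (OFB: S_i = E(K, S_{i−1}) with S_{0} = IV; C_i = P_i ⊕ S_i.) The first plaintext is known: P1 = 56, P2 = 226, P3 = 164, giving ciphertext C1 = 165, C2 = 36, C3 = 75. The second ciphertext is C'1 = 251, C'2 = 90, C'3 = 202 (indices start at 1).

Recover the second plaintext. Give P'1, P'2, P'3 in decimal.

In OFB with a reused IV, both messages share the same keystream S_i, so C_i ⊕ C'_i = P_i ⊕ P'_i and thus P'_i = P_i ⊕ C_i ⊕ C'_i.
P'1: 56 ⊕ 165 ⊕ 251 = 102.
P'2: 226 ⊕ 36 ⊕ 90 = 156.
P'3: 164 ⊕ 75 ⊕ 202 = 37.

P'1 = 102, P'2 = 156, P'3 = 37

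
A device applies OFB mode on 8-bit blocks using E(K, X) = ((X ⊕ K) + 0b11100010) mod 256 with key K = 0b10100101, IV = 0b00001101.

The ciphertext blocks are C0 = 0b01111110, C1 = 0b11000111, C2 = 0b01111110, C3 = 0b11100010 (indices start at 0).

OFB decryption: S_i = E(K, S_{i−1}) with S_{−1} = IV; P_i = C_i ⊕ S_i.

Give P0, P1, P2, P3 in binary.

P0: S = E(K, 0b00001101) = 0b10001010; 0b01111110 ⊕ 0b10001010 = 0b11110100.
P1: S = E(K, 0b10001010) = 0b00010001; 0b11000111 ⊕ 0b00010001 = 0b11010110.
P2: S = E(K, 0b00010001) = 0b10010110; 0b01111110 ⊕ 0b10010110 = 0b11101000.
P3: S = E(K, 0b10010110) = 0b00010101; 0b11100010 ⊕ 0b00010101 = 0b11110111.

P0 = 0b11110100, P1 = 0b11010110, P2 = 0b11101000, P3 = 0b11110111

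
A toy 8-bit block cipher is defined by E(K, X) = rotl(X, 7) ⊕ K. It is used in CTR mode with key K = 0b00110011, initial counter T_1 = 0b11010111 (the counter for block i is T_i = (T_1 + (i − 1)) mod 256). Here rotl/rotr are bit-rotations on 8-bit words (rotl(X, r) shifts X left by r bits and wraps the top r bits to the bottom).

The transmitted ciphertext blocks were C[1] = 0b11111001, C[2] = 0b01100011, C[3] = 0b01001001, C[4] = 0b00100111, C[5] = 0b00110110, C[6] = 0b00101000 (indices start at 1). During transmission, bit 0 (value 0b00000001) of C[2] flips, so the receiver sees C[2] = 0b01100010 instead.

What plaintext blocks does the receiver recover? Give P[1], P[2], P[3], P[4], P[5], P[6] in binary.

CTR decryption: S_i = E(K, T_i) where T_i is the counter for block i; P_i = C_i ⊕ S_i.
Only C[2] changed, to 0b01100010. In CTR, a change in C_i flips the same bit in P_i only; the keystream is unaffected. Decrypting the received ciphertext:
P[1]: T = 0b11010111, S = E(K, T) = 0b11011000; 0b11111001 ⊕ 0b11011000 = 0b00100001.
P[2]: T = 0b11011000, S = E(K, T) = 0b01011111; 0b01100010 ⊕ 0b01011111 = 0b00111101.
P[3]: T = 0b11011001, S = E(K, T) = 0b11011111; 0b01001001 ⊕ 0b11011111 = 0b10010110.
P[4]: T = 0b11011010, S = E(K, T) = 0b01011110; 0b00100111 ⊕ 0b01011110 = 0b01111001.
P[5]: T = 0b11011011, S = E(K, T) = 0b11011110; 0b00110110 ⊕ 0b11011110 = 0b11101000.
P[6]: T = 0b11011100, S = E(K, T) = 0b01011101; 0b00101000 ⊕ 0b01011101 = 0b01110101.
Blocks that differ from the original plaintext: P[2].

P[1] = 0b00100001, P[2] = 0b00111101, P[3] = 0b10010110, P[4] = 0b01111001, P[5] = 0b11101000, P[6] = 0b01110101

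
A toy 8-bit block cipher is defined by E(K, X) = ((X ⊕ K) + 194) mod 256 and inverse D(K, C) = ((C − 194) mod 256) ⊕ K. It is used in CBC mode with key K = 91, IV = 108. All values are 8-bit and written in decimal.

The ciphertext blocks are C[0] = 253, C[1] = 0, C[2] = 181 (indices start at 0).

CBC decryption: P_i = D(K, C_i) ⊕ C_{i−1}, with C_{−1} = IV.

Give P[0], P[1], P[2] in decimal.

P[0]: D(K, 253) = 96; 96 ⊕ 108 = 12.
P[1]: D(K, 0) = 101; 101 ⊕ 253 = 152.
P[2]: D(K, 181) = 168; 168 ⊕ 0 = 168.

P[0] = 12, P[1] = 152, P[2] = 168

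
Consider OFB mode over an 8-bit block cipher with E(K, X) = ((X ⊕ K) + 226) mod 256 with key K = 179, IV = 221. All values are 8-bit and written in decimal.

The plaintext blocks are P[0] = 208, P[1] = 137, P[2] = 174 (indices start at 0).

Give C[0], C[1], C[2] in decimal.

C[0] = 128, C[1] = 76, C[2] = 246

OFB encryption: S_i = E(K, S_{i−1}) with S_{−1} = IV; C_i = P_i ⊕ S_i.
C[0]: S = E(K, 221) = 80; 208 ⊕ 80 = 128.
C[1]: S = E(K, 80) = 197; 137 ⊕ 197 = 76.
C[2]: S = E(K, 197) = 88; 174 ⊕ 88 = 246.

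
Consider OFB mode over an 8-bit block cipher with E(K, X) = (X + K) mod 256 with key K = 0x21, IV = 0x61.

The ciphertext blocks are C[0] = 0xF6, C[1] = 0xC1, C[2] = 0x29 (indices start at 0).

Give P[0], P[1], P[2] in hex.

P[0] = 0x74, P[1] = 0x62, P[2] = 0xED

OFB decryption: S_i = E(K, S_{i−1}) with S_{−1} = IV; P_i = C_i ⊕ S_i.
P[0]: S = E(K, 0x61) = 0x82; 0xF6 ⊕ 0x82 = 0x74.
P[1]: S = E(K, 0x82) = 0xA3; 0xC1 ⊕ 0xA3 = 0x62.
P[2]: S = E(K, 0xA3) = 0xC4; 0x29 ⊕ 0xC4 = 0xED.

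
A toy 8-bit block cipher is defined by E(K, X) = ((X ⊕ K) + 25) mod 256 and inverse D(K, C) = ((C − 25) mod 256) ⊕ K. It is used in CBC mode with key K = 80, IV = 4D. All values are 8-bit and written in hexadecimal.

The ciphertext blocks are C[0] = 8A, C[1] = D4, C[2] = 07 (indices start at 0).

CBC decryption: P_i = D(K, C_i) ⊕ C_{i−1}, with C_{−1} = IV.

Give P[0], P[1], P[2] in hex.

P[0]: D(K, 8A) = E5; E5 ⊕ 4D = A8.
P[1]: D(K, D4) = 2F; 2F ⊕ 8A = A5.
P[2]: D(K, 07) = 62; 62 ⊕ D4 = B6.

P[0] = A8, P[1] = A5, P[2] = B6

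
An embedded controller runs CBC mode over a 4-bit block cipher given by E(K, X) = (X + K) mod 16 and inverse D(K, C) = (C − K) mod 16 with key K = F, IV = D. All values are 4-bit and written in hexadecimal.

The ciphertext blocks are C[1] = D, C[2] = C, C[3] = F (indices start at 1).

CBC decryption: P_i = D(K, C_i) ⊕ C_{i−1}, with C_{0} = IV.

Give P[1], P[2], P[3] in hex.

P[1]: D(K, D) = E; E ⊕ D = 3.
P[2]: D(K, C) = D; D ⊕ D = 0.
P[3]: D(K, F) = 0; 0 ⊕ C = C.

P[1] = 3, P[2] = 0, P[3] = C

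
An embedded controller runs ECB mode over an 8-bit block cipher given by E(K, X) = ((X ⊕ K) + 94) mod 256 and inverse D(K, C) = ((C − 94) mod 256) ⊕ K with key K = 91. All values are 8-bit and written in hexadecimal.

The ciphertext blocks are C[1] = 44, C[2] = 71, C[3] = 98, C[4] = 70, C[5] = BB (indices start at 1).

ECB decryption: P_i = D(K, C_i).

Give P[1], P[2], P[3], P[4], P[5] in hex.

P[1] = 21, P[2] = 4C, P[3] = 95, P[4] = 4D, P[5] = B6

P[1]: D(K, 44) = 21.
P[2]: D(K, 71) = 4C.
P[3]: D(K, 98) = 95.
P[4]: D(K, 70) = 4D.
P[5]: D(K, BB) = B6.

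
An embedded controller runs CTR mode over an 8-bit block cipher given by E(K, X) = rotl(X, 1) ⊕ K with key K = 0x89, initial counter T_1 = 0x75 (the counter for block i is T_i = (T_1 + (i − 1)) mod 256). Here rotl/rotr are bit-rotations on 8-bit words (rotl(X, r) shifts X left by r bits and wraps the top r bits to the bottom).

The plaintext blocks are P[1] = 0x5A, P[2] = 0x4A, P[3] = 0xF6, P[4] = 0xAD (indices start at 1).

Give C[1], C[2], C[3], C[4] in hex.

C[1] = 0x39, C[2] = 0x2F, C[3] = 0x91, C[4] = 0xD4

CTR encryption: S_i = E(K, T_i) where T_i is the counter for block i; C_i = P_i ⊕ S_i.
C[1]: T = 0x75, S = E(K, T) = 0x63; 0x5A ⊕ 0x63 = 0x39.
C[2]: T = 0x76, S = E(K, T) = 0x65; 0x4A ⊕ 0x65 = 0x2F.
C[3]: T = 0x77, S = E(K, T) = 0x67; 0xF6 ⊕ 0x67 = 0x91.
C[4]: T = 0x78, S = E(K, T) = 0x79; 0xAD ⊕ 0x79 = 0xD4.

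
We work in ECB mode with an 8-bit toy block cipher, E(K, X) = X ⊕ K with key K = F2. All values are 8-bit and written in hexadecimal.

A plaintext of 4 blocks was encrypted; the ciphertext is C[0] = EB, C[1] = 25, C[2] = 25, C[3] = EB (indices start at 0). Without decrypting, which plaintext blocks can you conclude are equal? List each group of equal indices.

P[0] = P[3]; P[1] = P[2]

ECB encrypts each block independently with the same key, so equal ciphertext blocks imply equal plaintext blocks.
C[0] = C[3] = EB, so P[0] = P[3].
C[1] = C[2] = 25, so P[1] = P[2].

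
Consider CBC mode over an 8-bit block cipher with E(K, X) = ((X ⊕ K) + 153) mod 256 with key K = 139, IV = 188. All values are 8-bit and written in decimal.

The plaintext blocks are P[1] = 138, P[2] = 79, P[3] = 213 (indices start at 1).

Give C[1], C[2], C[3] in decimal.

C[1] = 86, C[2] = 43, C[3] = 14

CBC encryption: C_i = E(K, P_i ⊕ C_{i−1}), with C_{0} = IV.
C[1]: P[1] ⊕ 188 = 54; E(K, 54) = 86.
C[2]: P[2] ⊕ 86 = 25; E(K, 25) = 43.
C[3]: P[3] ⊕ 43 = 254; E(K, 254) = 14.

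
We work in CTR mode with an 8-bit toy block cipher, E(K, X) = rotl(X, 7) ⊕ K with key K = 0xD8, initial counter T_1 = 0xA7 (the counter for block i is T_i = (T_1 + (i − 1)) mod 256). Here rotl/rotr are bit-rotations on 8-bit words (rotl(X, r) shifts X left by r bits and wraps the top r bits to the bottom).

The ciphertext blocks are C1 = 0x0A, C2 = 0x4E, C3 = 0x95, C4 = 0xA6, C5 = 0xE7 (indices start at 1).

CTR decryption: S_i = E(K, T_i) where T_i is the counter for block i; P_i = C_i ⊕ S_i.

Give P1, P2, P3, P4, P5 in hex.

P1: T = 0xA7, S = E(K, T) = 0x0B; 0x0A ⊕ 0x0B = 0x01.
P2: T = 0xA8, S = E(K, T) = 0x8C; 0x4E ⊕ 0x8C = 0xC2.
P3: T = 0xA9, S = E(K, T) = 0x0C; 0x95 ⊕ 0x0C = 0x99.
P4: T = 0xAA, S = E(K, T) = 0x8D; 0xA6 ⊕ 0x8D = 0x2B.
P5: T = 0xAB, S = E(K, T) = 0x0D; 0xE7 ⊕ 0x0D = 0xEA.

P1 = 0x01, P2 = 0xC2, P3 = 0x99, P4 = 0x2B, P5 = 0xEA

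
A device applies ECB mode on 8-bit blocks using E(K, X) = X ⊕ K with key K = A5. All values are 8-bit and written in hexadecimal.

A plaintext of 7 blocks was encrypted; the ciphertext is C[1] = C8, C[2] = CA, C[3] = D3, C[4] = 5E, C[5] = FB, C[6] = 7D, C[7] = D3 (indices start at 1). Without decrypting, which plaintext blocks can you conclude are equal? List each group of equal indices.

P[3] = P[7]

ECB encrypts each block independently with the same key, so equal ciphertext blocks imply equal plaintext blocks.
C[3] = C[7] = D3, so P[3] = P[7].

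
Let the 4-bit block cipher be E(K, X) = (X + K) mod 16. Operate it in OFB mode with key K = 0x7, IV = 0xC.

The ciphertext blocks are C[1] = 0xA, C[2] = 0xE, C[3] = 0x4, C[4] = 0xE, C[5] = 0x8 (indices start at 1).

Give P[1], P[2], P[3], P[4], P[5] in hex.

P[1] = 0x9, P[2] = 0x4, P[3] = 0x5, P[4] = 0x6, P[5] = 0x7

OFB decryption: S_i = E(K, S_{i−1}) with S_{0} = IV; P_i = C_i ⊕ S_i.
P[1]: S = E(K, 0xC) = 0x3; 0xA ⊕ 0x3 = 0x9.
P[2]: S = E(K, 0x3) = 0xA; 0xE ⊕ 0xA = 0x4.
P[3]: S = E(K, 0xA) = 0x1; 0x4 ⊕ 0x1 = 0x5.
P[4]: S = E(K, 0x1) = 0x8; 0xE ⊕ 0x8 = 0x6.
P[5]: S = E(K, 0x8) = 0xF; 0x8 ⊕ 0xF = 0x7.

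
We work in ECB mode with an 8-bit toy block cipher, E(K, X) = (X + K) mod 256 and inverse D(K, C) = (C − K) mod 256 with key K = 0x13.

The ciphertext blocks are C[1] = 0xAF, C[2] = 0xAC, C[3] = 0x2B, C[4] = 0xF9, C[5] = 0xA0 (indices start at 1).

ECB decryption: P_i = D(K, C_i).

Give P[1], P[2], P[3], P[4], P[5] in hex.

P[1]: D(K, 0xAF) = 0x9C.
P[2]: D(K, 0xAC) = 0x99.
P[3]: D(K, 0x2B) = 0x18.
P[4]: D(K, 0xF9) = 0xE6.
P[5]: D(K, 0xA0) = 0x8D.

P[1] = 0x9C, P[2] = 0x99, P[3] = 0x18, P[4] = 0xE6, P[5] = 0x8D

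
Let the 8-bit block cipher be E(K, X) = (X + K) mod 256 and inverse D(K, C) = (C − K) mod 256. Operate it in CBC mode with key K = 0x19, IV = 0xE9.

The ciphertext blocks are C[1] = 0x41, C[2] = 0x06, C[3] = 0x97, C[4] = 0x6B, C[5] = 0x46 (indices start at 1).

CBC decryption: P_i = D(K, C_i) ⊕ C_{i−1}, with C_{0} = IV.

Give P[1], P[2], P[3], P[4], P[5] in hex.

P[1] = 0xC1, P[2] = 0xAC, P[3] = 0x78, P[4] = 0xC5, P[5] = 0x46

P[1]: D(K, 0x41) = 0x28; 0x28 ⊕ 0xE9 = 0xC1.
P[2]: D(K, 0x06) = 0xED; 0xED ⊕ 0x41 = 0xAC.
P[3]: D(K, 0x97) = 0x7E; 0x7E ⊕ 0x06 = 0x78.
P[4]: D(K, 0x6B) = 0x52; 0x52 ⊕ 0x97 = 0xC5.
P[5]: D(K, 0x46) = 0x2D; 0x2D ⊕ 0x6B = 0x46.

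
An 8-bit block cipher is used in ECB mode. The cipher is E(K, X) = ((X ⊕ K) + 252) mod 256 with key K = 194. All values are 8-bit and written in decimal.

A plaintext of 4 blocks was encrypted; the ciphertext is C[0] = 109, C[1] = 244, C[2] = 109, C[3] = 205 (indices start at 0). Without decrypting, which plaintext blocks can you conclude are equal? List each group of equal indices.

ECB encrypts each block independently with the same key, so equal ciphertext blocks imply equal plaintext blocks.
C[0] = C[2] = 109, so P[0] = P[2].

P[0] = P[2]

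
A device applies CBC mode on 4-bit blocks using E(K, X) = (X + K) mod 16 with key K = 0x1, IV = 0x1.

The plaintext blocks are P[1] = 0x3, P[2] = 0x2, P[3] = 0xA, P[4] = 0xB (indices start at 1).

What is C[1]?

C[1] = 0x3

CBC encryption: C_i = E(K, P_i ⊕ C_{i−1}), with C_{0} = IV.
C[1]: P[1] ⊕ 0x1 = 0x2; E(K, 0x2) = 0x3.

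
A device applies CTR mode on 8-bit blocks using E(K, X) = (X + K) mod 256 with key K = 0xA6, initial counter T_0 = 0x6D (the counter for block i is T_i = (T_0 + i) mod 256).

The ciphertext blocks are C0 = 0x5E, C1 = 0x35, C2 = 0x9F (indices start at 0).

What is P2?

P2 = 0x8A

CTR decryption: S_i = E(K, T_i) where T_i is the counter for block i; P_i = C_i ⊕ S_i.
P2: T = 0x6F, S = E(K, T) = 0x15; 0x9F ⊕ 0x15 = 0x8A.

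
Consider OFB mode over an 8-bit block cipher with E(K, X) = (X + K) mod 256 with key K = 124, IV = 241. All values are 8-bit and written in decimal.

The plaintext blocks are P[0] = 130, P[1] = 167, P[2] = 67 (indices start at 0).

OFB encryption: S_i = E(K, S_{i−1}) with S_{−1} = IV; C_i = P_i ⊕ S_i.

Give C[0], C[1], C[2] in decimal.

C[0]: S = E(K, 241) = 109; 130 ⊕ 109 = 239.
C[1]: S = E(K, 109) = 233; 167 ⊕ 233 = 78.
C[2]: S = E(K, 233) = 101; 67 ⊕ 101 = 38.

C[0] = 239, C[1] = 78, C[2] = 38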